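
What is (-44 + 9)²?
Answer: 1225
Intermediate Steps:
(-44 + 9)² = (-35)² = 1225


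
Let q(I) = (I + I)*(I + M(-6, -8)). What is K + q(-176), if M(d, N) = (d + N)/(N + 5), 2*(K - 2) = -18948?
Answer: 152512/3 ≈ 50837.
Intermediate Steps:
K = -9472 (K = 2 + (½)*(-18948) = 2 - 9474 = -9472)
M(d, N) = (N + d)/(5 + N)
q(I) = 2*I*(14/3 + I) (q(I) = (I + I)*(I + (-8 - 6)/(5 - 8)) = (2*I)*(I - 14/(-3)) = (2*I)*(I - ⅓*(-14)) = (2*I)*(I + 14/3) = (2*I)*(14/3 + I) = 2*I*(14/3 + I))
K + q(-176) = -9472 + (⅔)*(-176)*(14 + 3*(-176)) = -9472 + (⅔)*(-176)*(14 - 528) = -9472 + (⅔)*(-176)*(-514) = -9472 + 180928/3 = 152512/3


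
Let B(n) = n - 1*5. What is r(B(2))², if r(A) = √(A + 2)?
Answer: -1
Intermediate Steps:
B(n) = -5 + n (B(n) = n - 5 = -5 + n)
r(A) = √(2 + A)
r(B(2))² = (√(2 + (-5 + 2)))² = (√(2 - 3))² = (√(-1))² = I² = -1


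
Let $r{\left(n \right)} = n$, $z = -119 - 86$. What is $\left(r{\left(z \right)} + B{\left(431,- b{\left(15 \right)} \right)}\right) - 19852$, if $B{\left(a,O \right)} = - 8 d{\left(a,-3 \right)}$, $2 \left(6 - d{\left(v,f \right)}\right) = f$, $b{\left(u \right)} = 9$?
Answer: $-20117$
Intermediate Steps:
$d{\left(v,f \right)} = 6 - \frac{f}{2}$
$z = -205$ ($z = -119 - 86 = -205$)
$B{\left(a,O \right)} = -60$ ($B{\left(a,O \right)} = - 8 \left(6 - - \frac{3}{2}\right) = - 8 \left(6 + \frac{3}{2}\right) = \left(-8\right) \frac{15}{2} = -60$)
$\left(r{\left(z \right)} + B{\left(431,- b{\left(15 \right)} \right)}\right) - 19852 = \left(-205 - 60\right) - 19852 = -265 - 19852 = -20117$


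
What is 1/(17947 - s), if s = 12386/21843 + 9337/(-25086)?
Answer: 182651166/3278004887167 ≈ 5.5720e-5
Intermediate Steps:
s = 35589035/182651166 (s = 12386*(1/21843) + 9337*(-1/25086) = 12386/21843 - 9337/25086 = 35589035/182651166 ≈ 0.19485)
1/(17947 - s) = 1/(17947 - 1*35589035/182651166) = 1/(17947 - 35589035/182651166) = 1/(3278004887167/182651166) = 182651166/3278004887167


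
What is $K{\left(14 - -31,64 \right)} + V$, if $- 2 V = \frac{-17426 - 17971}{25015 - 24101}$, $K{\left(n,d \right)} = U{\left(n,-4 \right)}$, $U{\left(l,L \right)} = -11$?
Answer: $\frac{15289}{1828} \approx 8.3638$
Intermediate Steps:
$K{\left(n,d \right)} = -11$
$V = \frac{35397}{1828}$ ($V = - \frac{\left(-17426 - 17971\right) \frac{1}{25015 - 24101}}{2} = - \frac{\left(-35397\right) \frac{1}{914}}{2} = \left(- \frac{1}{2}\right) \left(- \frac{35397}{914}\right) = \frac{35397}{1828} \approx 19.364$)
$K{\left(14 - -31,64 \right)} + V = -11 + \frac{35397}{1828} = \frac{15289}{1828}$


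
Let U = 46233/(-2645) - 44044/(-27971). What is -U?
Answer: 1176686863/73983295 ≈ 15.905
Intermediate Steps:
U = -1176686863/73983295 (U = 46233*(-1/2645) - 44044*(-1/27971) = -46233/2645 + 44044/27971 = -1176686863/73983295 ≈ -15.905)
-U = -1*(-1176686863/73983295) = 1176686863/73983295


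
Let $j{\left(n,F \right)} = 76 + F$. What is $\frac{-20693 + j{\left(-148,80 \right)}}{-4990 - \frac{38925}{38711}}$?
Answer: $\frac{795007807}{193206815} \approx 4.1148$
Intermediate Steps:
$\frac{-20693 + j{\left(-148,80 \right)}}{-4990 - \frac{38925}{38711}} = \frac{-20693 + \left(76 + 80\right)}{-4990 - \frac{38925}{38711}} = \frac{-20693 + 156}{-4990 - \frac{38925}{38711}} = - \frac{20537}{-4990 - \frac{38925}{38711}} = - \frac{20537}{- \frac{193206815}{38711}} = \left(-20537\right) \left(- \frac{38711}{193206815}\right) = \frac{795007807}{193206815}$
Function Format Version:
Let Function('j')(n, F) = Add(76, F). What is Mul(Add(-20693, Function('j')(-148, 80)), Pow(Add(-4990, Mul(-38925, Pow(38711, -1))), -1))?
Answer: Rational(795007807, 193206815) ≈ 4.1148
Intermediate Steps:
Mul(Add(-20693, Function('j')(-148, 80)), Pow(Add(-4990, Mul(-38925, Pow(38711, -1))), -1)) = Mul(Add(-20693, Add(76, 80)), Pow(Add(-4990, Mul(-38925, Pow(38711, -1))), -1)) = Mul(Add(-20693, 156), Pow(Add(-4990, Mul(-38925, Rational(1, 38711))), -1)) = Mul(-20537, Pow(Add(-4990, Rational(-38925, 38711)), -1)) = Mul(-20537, Pow(Rational(-193206815, 38711), -1)) = Mul(-20537, Rational(-38711, 193206815)) = Rational(795007807, 193206815)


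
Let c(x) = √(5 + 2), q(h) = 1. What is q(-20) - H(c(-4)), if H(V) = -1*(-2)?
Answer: -1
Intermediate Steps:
c(x) = √7
H(V) = 2
q(-20) - H(c(-4)) = 1 - 1*2 = 1 - 2 = -1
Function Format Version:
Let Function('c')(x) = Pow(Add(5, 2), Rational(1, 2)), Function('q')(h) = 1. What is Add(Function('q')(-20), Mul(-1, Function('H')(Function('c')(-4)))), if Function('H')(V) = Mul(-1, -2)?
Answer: -1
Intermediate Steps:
Function('c')(x) = Pow(7, Rational(1, 2))
Function('H')(V) = 2
Add(Function('q')(-20), Mul(-1, Function('H')(Function('c')(-4)))) = Add(1, Mul(-1, 2)) = Add(1, -2) = -1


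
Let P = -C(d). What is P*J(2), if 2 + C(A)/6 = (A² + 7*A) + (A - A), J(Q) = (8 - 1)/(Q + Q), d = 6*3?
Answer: -4704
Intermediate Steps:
d = 18
J(Q) = 7/(2*Q) (J(Q) = 7/((2*Q)) = 7*(1/(2*Q)) = 7/(2*Q))
C(A) = -12 + 6*A² + 42*A (C(A) = -12 + 6*((A² + 7*A) + (A - A)) = -12 + 6*((A² + 7*A) + 0) = -12 + 6*(A² + 7*A) = -12 + (6*A² + 42*A) = -12 + 6*A² + 42*A)
P = -2688 (P = -(-12 + 6*18² + 42*18) = -(-12 + 6*324 + 756) = -(-12 + 1944 + 756) = -1*2688 = -2688)
P*J(2) = -9408/2 = -2688*7/4 = -4704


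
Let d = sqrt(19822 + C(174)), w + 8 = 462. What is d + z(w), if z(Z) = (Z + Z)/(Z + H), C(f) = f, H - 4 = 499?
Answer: 908/957 + 2*sqrt(4999) ≈ 142.36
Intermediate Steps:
H = 503 (H = 4 + 499 = 503)
w = 454 (w = -8 + 462 = 454)
z(Z) = 2*Z/(503 + Z) (z(Z) = (Z + Z)/(Z + 503) = (2*Z)/(503 + Z) = 2*Z/(503 + Z))
d = 2*sqrt(4999) (d = sqrt(19822 + 174) = sqrt(19996) = 2*sqrt(4999) ≈ 141.41)
d + z(w) = 2*sqrt(4999) + 2*454/(503 + 454) = 2*sqrt(4999) + 2*454/957 = 2*sqrt(4999) + 2*454*(1/957) = 2*sqrt(4999) + 908/957 = 908/957 + 2*sqrt(4999)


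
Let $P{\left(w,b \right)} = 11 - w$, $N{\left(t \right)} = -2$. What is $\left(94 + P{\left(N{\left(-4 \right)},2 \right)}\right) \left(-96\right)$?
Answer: $-10272$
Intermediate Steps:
$\left(94 + P{\left(N{\left(-4 \right)},2 \right)}\right) \left(-96\right) = \left(94 + \left(11 - -2\right)\right) \left(-96\right) = \left(94 + \left(11 + 2\right)\right) \left(-96\right) = \left(94 + 13\right) \left(-96\right) = 107 \left(-96\right) = -10272$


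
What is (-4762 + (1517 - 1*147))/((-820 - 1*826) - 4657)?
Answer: 3392/6303 ≈ 0.53816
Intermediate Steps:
(-4762 + (1517 - 1*147))/((-820 - 1*826) - 4657) = (-4762 + (1517 - 147))/((-820 - 826) - 4657) = (-4762 + 1370)/(-1646 - 4657) = -3392/(-6303) = -3392*(-1/6303) = 3392/6303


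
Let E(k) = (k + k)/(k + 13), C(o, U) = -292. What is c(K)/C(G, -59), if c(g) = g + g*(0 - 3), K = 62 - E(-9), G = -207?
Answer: 133/292 ≈ 0.45548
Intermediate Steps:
E(k) = 2*k/(13 + k) (E(k) = (2*k)/(13 + k) = 2*k/(13 + k))
K = 133/2 (K = 62 - 2*(-9)/(13 - 9) = 62 - 2*(-9)/4 = 62 - 1*(-9/2) = 62 + 9/2 = 133/2 ≈ 66.500)
c(g) = -2*g (c(g) = g + g*(-3) = g - 3*g = -2*g)
c(K)/C(G, -59) = -2*133/2/(-292) = -133*(-1/292) = 133/292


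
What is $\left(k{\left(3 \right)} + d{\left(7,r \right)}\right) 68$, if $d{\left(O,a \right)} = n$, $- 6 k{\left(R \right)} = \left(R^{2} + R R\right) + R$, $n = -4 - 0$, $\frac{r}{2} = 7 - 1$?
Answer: $-510$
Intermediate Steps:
$r = 12$ ($r = 2 \left(7 - 1\right) = 2 \cdot 6 = 12$)
$n = -4$ ($n = -4 + 0 = -4$)
$k{\left(R \right)} = - \frac{R^{2}}{3} - \frac{R}{6}$ ($k{\left(R \right)} = - \frac{\left(R^{2} + R R\right) + R}{6} = - \frac{\left(R^{2} + R^{2}\right) + R}{6} = - \frac{2 R^{2} + R}{6} = - \frac{R + 2 R^{2}}{6} = - \frac{R^{2}}{3} - \frac{R}{6}$)
$d{\left(O,a \right)} = -4$
$\left(k{\left(3 \right)} + d{\left(7,r \right)}\right) 68 = \left(\left(- \frac{1}{6}\right) 3 \left(1 + 2 \cdot 3\right) - 4\right) 68 = \left(\left(- \frac{1}{6}\right) 3 \left(1 + 6\right) - 4\right) 68 = \left(\left(- \frac{1}{6}\right) 3 \cdot 7 - 4\right) 68 = \left(- \frac{7}{2} - 4\right) 68 = \left(- \frac{15}{2}\right) 68 = -510$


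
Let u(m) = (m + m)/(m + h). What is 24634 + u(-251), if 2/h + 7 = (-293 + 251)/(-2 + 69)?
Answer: 3163138952/128395 ≈ 24636.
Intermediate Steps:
h = -134/511 (h = 2/(-7 + (-293 + 251)/(-2 + 69)) = 2/(-7 - 42/67) = 2/(-511/67) = 2*(-67/511) = -134/511 ≈ -0.26223)
u(m) = 2*m/(-134/511 + m) (u(m) = (m + m)/(m - 134/511) = (2*m)/(-134/511 + m) = 2*m/(-134/511 + m))
24634 + u(-251) = 24634 + 1022*(-251)/(-134 + 511*(-251)) = 24634 + 1022*(-251)/(-134 - 128261) = 24634 + 1022*(-251)/(-128395) = 24634 + 1022*(-251)*(-1/128395) = 24634 + 256522/128395 = 3163138952/128395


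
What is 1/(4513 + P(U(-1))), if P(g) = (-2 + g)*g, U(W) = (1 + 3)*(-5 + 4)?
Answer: 1/4537 ≈ 0.00022041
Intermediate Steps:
U(W) = -4 (U(W) = 4*(-1) = -4)
P(g) = g*(-2 + g)
1/(4513 + P(U(-1))) = 1/(4513 - 4*(-2 - 4)) = 1/(4513 - 4*(-6)) = 1/(4513 + 24) = 1/4537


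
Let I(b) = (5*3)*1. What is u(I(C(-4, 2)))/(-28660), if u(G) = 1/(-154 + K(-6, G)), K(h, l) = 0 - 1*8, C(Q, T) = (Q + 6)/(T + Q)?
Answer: 1/4642920 ≈ 2.1538e-7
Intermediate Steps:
C(Q, T) = (6 + Q)/(Q + T)
I(b) = 15 (I(b) = 15*1 = 15)
K(h, l) = -8 (K(h, l) = 0 - 8 = -8)
u(G) = -1/162 (u(G) = 1/(-154 - 8) = 1/(-162) = -1/162)
u(I(C(-4, 2)))/(-28660) = -1/162/(-28660) = -1/162*(-1/28660) = 1/4642920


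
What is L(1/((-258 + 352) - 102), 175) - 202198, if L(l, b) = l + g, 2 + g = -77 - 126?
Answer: -1619225/8 ≈ -2.0240e+5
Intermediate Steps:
g = -205 (g = -2 + (-77 - 126) = -2 - 203 = -205)
L(l, b) = -205 + l (L(l, b) = l - 205 = -205 + l)
L(1/((-258 + 352) - 102), 175) - 202198 = (-205 + 1/((-258 + 352) - 102)) - 202198 = (-205 + 1/(94 - 102)) - 202198 = (-205 + 1/(-8)) - 202198 = (-205 - 1/8) - 202198 = -1641/8 - 202198 = -1619225/8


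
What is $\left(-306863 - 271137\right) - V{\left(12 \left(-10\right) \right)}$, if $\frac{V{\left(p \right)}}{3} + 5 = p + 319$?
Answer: $-578582$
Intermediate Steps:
$V{\left(p \right)} = 942 + 3 p$ ($V{\left(p \right)} = -15 + 3 \left(p + 319\right) = -15 + 3 \left(319 + p\right) = -15 + \left(957 + 3 p\right) = 942 + 3 p$)
$\left(-306863 - 271137\right) - V{\left(12 \left(-10\right) \right)} = \left(-306863 - 271137\right) - \left(942 + 3 \cdot 12 \left(-10\right)\right) = -578000 - \left(942 + 3 \left(-120\right)\right) = -578000 - \left(942 - 360\right) = -578000 - 582 = -578582$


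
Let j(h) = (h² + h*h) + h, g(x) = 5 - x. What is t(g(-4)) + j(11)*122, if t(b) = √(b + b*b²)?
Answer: 30866 + 3*√82 ≈ 30893.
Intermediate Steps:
j(h) = h + 2*h² (j(h) = (h² + h²) + h = 2*h² + h = h + 2*h²)
t(b) = √(b + b³)
t(g(-4)) + j(11)*122 = √((5 - 1*(-4)) + (5 - 1*(-4))³) + (11*(1 + 2*11))*122 = √((5 + 4) + (5 + 4)³) + (11*(1 + 22))*122 = √(9 + 9³) + (11*23)*122 = √(9 + 729) + 253*122 = √738 + 30866 = 3*√82 + 30866 = 30866 + 3*√82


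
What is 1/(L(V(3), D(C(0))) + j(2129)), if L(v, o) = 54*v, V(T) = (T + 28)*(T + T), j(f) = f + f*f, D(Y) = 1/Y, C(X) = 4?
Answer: 1/4544814 ≈ 2.2003e-7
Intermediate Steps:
j(f) = f + f²
V(T) = 2*T*(28 + T) (V(T) = (28 + T)*(2*T) = 2*T*(28 + T))
1/(L(V(3), D(C(0))) + j(2129)) = 1/(54*(2*3*(28 + 3)) + 2129*(1 + 2129)) = 1/(54*(2*3*31) + 2129*2130) = 1/(54*186 + 4534770) = 1/(10044 + 4534770) = 1/4544814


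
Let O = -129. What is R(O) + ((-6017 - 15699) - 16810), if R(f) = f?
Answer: -38655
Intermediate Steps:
R(O) + ((-6017 - 15699) - 16810) = -129 + ((-6017 - 15699) - 16810) = -129 + (-21716 - 16810) = -129 - 38526 = -38655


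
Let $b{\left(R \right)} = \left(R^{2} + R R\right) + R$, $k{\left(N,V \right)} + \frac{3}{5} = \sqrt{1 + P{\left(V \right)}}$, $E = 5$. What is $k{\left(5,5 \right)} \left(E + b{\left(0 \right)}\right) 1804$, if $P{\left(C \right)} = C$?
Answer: $-5412 + 9020 \sqrt{6} \approx 16682.0$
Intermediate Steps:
$k{\left(N,V \right)} = - \frac{3}{5} + \sqrt{1 + V}$
$b{\left(R \right)} = R + 2 R^{2}$ ($b{\left(R \right)} = \left(R^{2} + R^{2}\right) + R = 2 R^{2} + R = R + 2 R^{2}$)
$k{\left(5,5 \right)} \left(E + b{\left(0 \right)}\right) 1804 = \left(- \frac{3}{5} + \sqrt{1 + 5}\right) \left(5 + 0 \left(1 + 2 \cdot 0\right)\right) 1804 = \left(- \frac{3}{5} + \sqrt{6}\right) \left(5 + 0 \left(1 + 0\right)\right) 1804 = \left(- \frac{3}{5} + \sqrt{6}\right) \left(5 + 0 \cdot 1\right) 1804 = \left(- \frac{3}{5} + \sqrt{6}\right) \left(5 + 0\right) 1804 = \left(- \frac{3}{5} + \sqrt{6}\right) 5 \cdot 1804 = \left(-3 + 5 \sqrt{6}\right) 1804 = -5412 + 9020 \sqrt{6}$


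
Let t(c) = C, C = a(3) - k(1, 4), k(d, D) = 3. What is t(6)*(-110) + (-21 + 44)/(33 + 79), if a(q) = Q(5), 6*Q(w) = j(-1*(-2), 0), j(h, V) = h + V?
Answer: 98629/336 ≈ 293.54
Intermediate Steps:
j(h, V) = V + h
Q(w) = ⅓ (Q(w) = (0 - 1*(-2))/6 = (0 + 2)/6 = (⅙)*2 = ⅓)
a(q) = ⅓
C = -8/3 (C = ⅓ - 1*3 = ⅓ - 3 = -8/3 ≈ -2.6667)
t(c) = -8/3
t(6)*(-110) + (-21 + 44)/(33 + 79) = -8/3*(-110) + (-21 + 44)/(33 + 79) = 880/3 + 23/112 = 98629/336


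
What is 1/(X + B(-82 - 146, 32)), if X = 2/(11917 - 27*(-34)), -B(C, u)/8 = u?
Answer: -12835/3285758 ≈ -0.0039063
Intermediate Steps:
B(C, u) = -8*u
X = 2/12835 (X = 2/(11917 + 918) = 2/12835 ≈ 0.00015582)
1/(X + B(-82 - 146, 32)) = 1/(2/12835 - 8*32) = 1/(2/12835 - 256) = 1/(-3285758/12835) = -12835/3285758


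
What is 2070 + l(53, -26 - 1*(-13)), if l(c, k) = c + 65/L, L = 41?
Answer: 87108/41 ≈ 2124.6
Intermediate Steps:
l(c, k) = 65/41 + c (l(c, k) = c + 65/41 = 65/41 + c)
2070 + l(53, -26 - 1*(-13)) = 2070 + (65/41 + 53) = 2070 + 2238/41 = 87108/41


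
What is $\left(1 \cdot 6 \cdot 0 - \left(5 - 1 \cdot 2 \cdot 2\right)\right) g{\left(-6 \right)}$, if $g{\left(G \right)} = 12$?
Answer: $-12$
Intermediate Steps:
$\left(1 \cdot 6 \cdot 0 - \left(5 - 1 \cdot 2 \cdot 2\right)\right) g{\left(-6 \right)} = \left(1 \cdot 6 \cdot 0 - \left(5 - 1 \cdot 2 \cdot 2\right)\right) 12 = \left(6 \cdot 0 + \left(-5 + 2 \cdot 2\right)\right) 12 = \left(0 + \left(-5 + 4\right)\right) 12 = \left(0 - 1\right) 12 = \left(-1\right) 12 = -12$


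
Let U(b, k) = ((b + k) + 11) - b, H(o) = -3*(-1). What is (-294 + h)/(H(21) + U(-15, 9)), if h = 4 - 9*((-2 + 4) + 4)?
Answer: -344/23 ≈ -14.957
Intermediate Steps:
H(o) = 3
U(b, k) = 11 + k (U(b, k) = (11 + b + k) - b = 11 + k)
h = -50 (h = 4 - 9*(2 + 4) = 4 - 9*6 = 4 - 54 = -50)
(-294 + h)/(H(21) + U(-15, 9)) = (-294 - 50)/(3 + (11 + 9)) = -344/(3 + 20) = -344/23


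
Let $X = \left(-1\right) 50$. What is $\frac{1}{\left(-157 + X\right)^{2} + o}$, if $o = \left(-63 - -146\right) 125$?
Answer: $\frac{1}{53224} \approx 1.8789 \cdot 10^{-5}$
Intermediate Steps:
$X = -50$
$o = 10375$ ($o = \left(-63 + 146\right) 125 = 83 \cdot 125 = 10375$)
$\frac{1}{\left(-157 + X\right)^{2} + o} = \frac{1}{\left(-157 - 50\right)^{2} + 10375} = \frac{1}{\left(-207\right)^{2} + 10375} = \frac{1}{42849 + 10375} = \frac{1}{53224}$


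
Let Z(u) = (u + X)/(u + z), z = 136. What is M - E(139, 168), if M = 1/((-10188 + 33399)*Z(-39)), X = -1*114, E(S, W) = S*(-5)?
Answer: 2468141588/3551283 ≈ 695.00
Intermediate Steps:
E(S, W) = -5*S
X = -114
Z(u) = (-114 + u)/(136 + u) (Z(u) = (u - 114)/(u + 136) = (-114 + u)/(136 + u))
M = -97/3551283 (M = 1/((-10188 + 33399)*(((-114 - 39)/(136 - 39)))) = 1/(23211*((-153/97))) = 1/(23211*(((1/97)*(-153)))) = 1/(23211*(-153/97)) = (1/23211)*(-97/153) = -97/3551283 ≈ -2.7314e-5)
M - E(139, 168) = -97/3551283 - (-5)*139 = -97/3551283 - 1*(-695) = -97/3551283 + 695 = 2468141588/3551283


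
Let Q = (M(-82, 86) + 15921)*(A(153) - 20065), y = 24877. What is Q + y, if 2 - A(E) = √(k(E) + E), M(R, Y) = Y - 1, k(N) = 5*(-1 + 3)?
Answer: -321103501 - 16006*√163 ≈ -3.2131e+8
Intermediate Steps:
k(N) = 10 (k(N) = 5*2 = 10)
M(R, Y) = -1 + Y
A(E) = 2 - √(10 + E)
Q = -321128378 - 16006*√163 (Q = ((-1 + 86) + 15921)*((2 - √(10 + 153)) - 20065) = (85 + 15921)*((2 - √163) - 20065) = 16006*(-20063 - √163) = -321128378 - 16006*√163 ≈ -3.2133e+8)
Q + y = (-321128378 - 16006*√163) + 24877 = -321103501 - 16006*√163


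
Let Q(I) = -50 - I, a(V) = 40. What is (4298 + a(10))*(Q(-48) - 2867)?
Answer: -12445722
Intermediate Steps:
(4298 + a(10))*(Q(-48) - 2867) = (4298 + 40)*((-50 - 1*(-48)) - 2867) = 4338*((-50 + 48) - 2867) = 4338*(-2 - 2867) = 4338*(-2869) = -12445722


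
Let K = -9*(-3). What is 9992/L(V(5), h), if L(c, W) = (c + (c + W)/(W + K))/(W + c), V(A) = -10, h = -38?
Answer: 2637888/31 ≈ 85093.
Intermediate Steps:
K = 27
L(c, W) = (c + (W + c)/(27 + W))/(W + c) (L(c, W) = (c + (c + W)/(W + 27))/(W + c) = (c + (W + c)/(27 + W))/(W + c))
9992/L(V(5), h) = 9992/(((-38 + 28*(-10) - 38*(-10))/((-38)² + 27*(-38) + 27*(-10) - 38*(-10)))) = 9992/(((-38 - 280 + 380)/(1444 - 1026 - 270 + 380))) = 9992/((62/528)) = 9992/(((1/528)*62)) = 9992/(31/264) = 9992*(264/31) = 2637888/31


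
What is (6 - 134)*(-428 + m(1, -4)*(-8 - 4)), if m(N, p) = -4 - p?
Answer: 54784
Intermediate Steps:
(6 - 134)*(-428 + m(1, -4)*(-8 - 4)) = (6 - 134)*(-428 + (-4 - 1*(-4))*(-8 - 4)) = -128*(-428 + (-4 + 4)*(-12)) = -128*(-428 + 0*(-12)) = -128*(-428 + 0) = -128*(-428) = 54784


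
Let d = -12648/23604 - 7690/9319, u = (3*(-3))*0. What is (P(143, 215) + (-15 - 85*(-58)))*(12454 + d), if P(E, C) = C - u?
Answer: 1170987970527180/18330473 ≈ 6.3882e+7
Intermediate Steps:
u = 0 (u = -9*0 = 0)
d = -24948456/18330473 (d = -12648*1/23604 - 7690*1/9319 = -1054/1967 - 7690/9319 = -24948456/18330473 ≈ -1.3610)
P(E, C) = C (P(E, C) = C - 1*0 = C + 0 = C)
(P(143, 215) + (-15 - 85*(-58)))*(12454 + d) = (215 + (-15 - 85*(-58)))*(12454 - 24948456/18330473) = (215 + (-15 + 4930))*(228262762286/18330473) = (215 + 4915)*(228262762286/18330473) = 5130*(228262762286/18330473) = 1170987970527180/18330473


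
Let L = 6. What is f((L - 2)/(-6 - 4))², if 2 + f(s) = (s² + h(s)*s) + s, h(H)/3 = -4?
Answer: 4096/625 ≈ 6.5536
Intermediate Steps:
h(H) = -12 (h(H) = 3*(-4) = -12)
f(s) = -2 + s² - 11*s (f(s) = -2 + ((s² - 12*s) + s) = -2 + (s² - 11*s) = -2 + s² - 11*s)
f((L - 2)/(-6 - 4))² = (-2 + ((6 - 2)/(-6 - 4))² - 11*(6 - 2)/(-6 - 4))² = (-2 + (4/(-10))² - 44/(-10))² = (-2 + (4*(-⅒))² - 44*(-1)/10)² = (-2 + (-⅖)² - 11*(-⅖))² = (-2 + 4/25 + 22/5)² = (64/25)² = 4096/625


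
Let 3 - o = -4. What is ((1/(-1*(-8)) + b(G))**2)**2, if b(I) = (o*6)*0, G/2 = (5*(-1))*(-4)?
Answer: 1/4096 ≈ 0.00024414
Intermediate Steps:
o = 7 (o = 3 - 1*(-4) = 3 + 4 = 7)
G = 40 (G = 2*((5*(-1))*(-4)) = 2*(-5*(-4)) = 2*20 = 40)
b(I) = 0 (b(I) = (7*6)*0 = 42*0 = 0)
((1/(-1*(-8)) + b(G))**2)**2 = ((1/(-1*(-8)) + 0)**2)**2 = ((-1*(-1/8) + 0)**2)**2 = ((1/8 + 0)**2)**2 = ((1/8)**2)**2 = (1/64)**2 = 1/4096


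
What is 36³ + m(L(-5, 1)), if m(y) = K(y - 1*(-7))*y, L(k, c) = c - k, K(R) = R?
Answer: 46734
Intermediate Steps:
m(y) = y*(7 + y) (m(y) = (y - 1*(-7))*y = (y + 7)*y = (7 + y)*y = y*(7 + y))
36³ + m(L(-5, 1)) = 36³ + (1 - 1*(-5))*(7 + (1 - 1*(-5))) = 46656 + (1 + 5)*(7 + (1 + 5)) = 46656 + 6*(7 + 6) = 46656 + 6*13 = 46656 + 78 = 46734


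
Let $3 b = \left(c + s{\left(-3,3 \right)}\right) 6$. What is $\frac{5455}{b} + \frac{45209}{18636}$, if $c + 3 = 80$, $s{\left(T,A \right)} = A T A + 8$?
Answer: $\frac{13362953}{270222} \approx 49.452$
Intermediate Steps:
$s{\left(T,A \right)} = 8 + T A^{2}$ ($s{\left(T,A \right)} = T A^{2} + 8 = 8 + T A^{2}$)
$c = 77$ ($c = -3 + 80 = 77$)
$b = 116$ ($b = \frac{\left(77 + \left(8 - 3 \cdot 3^{2}\right)\right) 6}{3} = \frac{\left(77 + \left(8 - 27\right)\right) 6}{3} = \frac{\left(77 - 19\right) 6}{3} = \frac{58 \cdot 6}{3} = \frac{1}{3} \cdot 348 = 116$)
$\frac{5455}{b} + \frac{45209}{18636} = \frac{5455}{116} + \frac{45209}{18636} = \frac{13362953}{270222}$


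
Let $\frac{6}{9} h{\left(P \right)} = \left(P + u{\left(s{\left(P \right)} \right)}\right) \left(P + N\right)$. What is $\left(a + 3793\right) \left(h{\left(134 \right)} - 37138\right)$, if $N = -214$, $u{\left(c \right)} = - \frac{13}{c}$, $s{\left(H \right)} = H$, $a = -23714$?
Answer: $\frac{71014898746}{67} \approx 1.0599 \cdot 10^{9}$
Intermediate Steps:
$h{\left(P \right)} = \frac{3 \left(-214 + P\right) \left(P - \frac{13}{P}\right)}{2}$ ($h{\left(P \right)} = \frac{3 \left(P - \frac{13}{P}\right) \left(P - 214\right)}{2} = \frac{3 \left(P - \frac{13}{P}\right) \left(-214 + P\right)}{2} = \frac{3 \left(-214 + P\right) \left(P - \frac{13}{P}\right)}{2}$)
$\left(a + 3793\right) \left(h{\left(134 \right)} - 37138\right) = \left(-23714 + 3793\right) \left(\frac{3 \left(2782 + 134 \left(-13 + 134^{2} - 28676\right)\right)}{2 \cdot 134} - 37138\right) = - 19921 \left(\frac{3}{2} \cdot \frac{1}{134} \left(2782 + 134 \left(-13 + 17956 - 28676\right)\right) - 37138\right) = - 19921 \left(\frac{3}{2} \cdot \frac{1}{134} \left(2782 + 134 \left(-10733\right)\right) - 37138\right) = - 19921 \left(\frac{3}{2} \cdot \frac{1}{134} \left(2782 - 1438222\right) - 37138\right) = - 19921 \left(\frac{3}{2} \cdot \frac{1}{134} \left(-1435440\right) - 37138\right) = - 19921 \left(- \frac{1076580}{67} - 37138\right) = \left(-19921\right) \left(- \frac{3564826}{67}\right) = \frac{71014898746}{67}$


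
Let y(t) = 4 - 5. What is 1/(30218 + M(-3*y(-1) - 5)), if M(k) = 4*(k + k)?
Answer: 1/30202 ≈ 3.3110e-5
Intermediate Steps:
y(t) = -1
M(k) = 8*k (M(k) = 4*(2*k) = 8*k)
1/(30218 + M(-3*y(-1) - 5)) = 1/(30218 + 8*(-3*(-1) - 5)) = 1/(30218 + 8*(3 - 5)) = 1/(30218 + 8*(-2)) = 1/(30218 - 16) = 1/30202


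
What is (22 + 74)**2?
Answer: 9216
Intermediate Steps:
(22 + 74)**2 = 96**2 = 9216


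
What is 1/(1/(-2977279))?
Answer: -2977279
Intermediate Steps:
1/(1/(-2977279)) = 1/(-1/2977279) = -2977279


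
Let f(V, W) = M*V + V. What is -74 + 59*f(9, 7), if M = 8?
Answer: 4705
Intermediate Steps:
f(V, W) = 9*V (f(V, W) = 8*V + V = 9*V)
-74 + 59*f(9, 7) = -74 + 59*(9*9) = -74 + 59*81 = -74 + 4779 = 4705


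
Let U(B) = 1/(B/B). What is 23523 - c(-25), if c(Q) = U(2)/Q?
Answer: 588076/25 ≈ 23523.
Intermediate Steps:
U(B) = 1 (U(B) = 1/1 = 1)
c(Q) = 1/Q
23523 - c(-25) = 23523 - 1/(-25) = 23523 - 1*(-1/25) = 23523 + 1/25 = 588076/25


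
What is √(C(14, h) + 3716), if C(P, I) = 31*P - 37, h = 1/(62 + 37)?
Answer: 3*√457 ≈ 64.133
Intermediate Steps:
h = 1/99 ≈ 0.010101
C(P, I) = -37 + 31*P
√(C(14, h) + 3716) = √((-37 + 31*14) + 3716) = √((-37 + 434) + 3716) = √(397 + 3716) = √4113 = 3*√457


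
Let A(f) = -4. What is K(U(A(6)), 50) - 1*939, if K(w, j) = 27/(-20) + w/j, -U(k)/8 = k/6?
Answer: -282073/300 ≈ -940.24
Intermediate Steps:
U(k) = -4*k/3 (U(k) = -8*k/6 = -4*k/3)
K(w, j) = -27/20 + w/j (K(w, j) = 27*(-1/20) + w/j = -27/20 + w/j)
K(U(A(6)), 50) - 1*939 = (-27/20 - 4/3*(-4)/50) - 1*939 = (-27/20 + (16/3)*(1/50)) - 939 = (-27/20 + 8/75) - 939 = -373/300 - 939 = -282073/300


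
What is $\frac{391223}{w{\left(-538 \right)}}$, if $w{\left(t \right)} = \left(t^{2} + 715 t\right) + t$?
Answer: $- \frac{391223}{95764} \approx -4.0853$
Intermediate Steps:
$w{\left(t \right)} = t^{2} + 716 t$
$\frac{391223}{w{\left(-538 \right)}} = \frac{391223}{\left(-538\right) \left(716 - 538\right)} = \frac{391223}{\left(-538\right) 178} = \frac{391223}{-95764} = 391223 \left(- \frac{1}{95764}\right) = - \frac{391223}{95764}$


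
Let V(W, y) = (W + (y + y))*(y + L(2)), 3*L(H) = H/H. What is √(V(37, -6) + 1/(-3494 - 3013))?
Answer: I*√666480198/2169 ≈ 11.902*I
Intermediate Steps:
L(H) = ⅓ (L(H) = (H/H)/3 = (⅓)*1 = ⅓)
V(W, y) = (⅓ + y)*(W + 2*y) (V(W, y) = (W + (y + y))*(y + ⅓) = (W + 2*y)*(⅓ + y) = (⅓ + y)*(W + 2*y))
√(V(37, -6) + 1/(-3494 - 3013)) = √((2*(-6)² + (⅓)*37 + (⅔)*(-6) + 37*(-6)) + 1/(-3494 - 3013)) = √((2*36 + 37/3 - 4 - 222) + 1/(-6507)) = √((72 + 37/3 - 4 - 222) - 1/6507) = √(-425/3 - 1/6507) = √(-921826/6507) = I*√666480198/2169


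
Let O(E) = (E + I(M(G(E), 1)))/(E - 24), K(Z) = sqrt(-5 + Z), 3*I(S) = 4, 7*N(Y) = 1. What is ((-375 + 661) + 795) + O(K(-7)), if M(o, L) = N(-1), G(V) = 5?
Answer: 158902/147 - 38*I*sqrt(3)/441 ≈ 1081.0 - 0.14925*I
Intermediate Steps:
N(Y) = 1/7 (N(Y) = (1/7)*1 = 1/7)
M(o, L) = 1/7
I(S) = 4/3 (I(S) = (1/3)*4 = 4/3)
O(E) = (4/3 + E)/(-24 + E) (O(E) = (E + 4/3)/(E - 24) = (4/3 + E)/(-24 + E))
((-375 + 661) + 795) + O(K(-7)) = ((-375 + 661) + 795) + (4/3 + sqrt(-5 - 7))/(-24 + sqrt(-5 - 7)) = (286 + 795) + (4/3 + sqrt(-12))/(-24 + sqrt(-12)) = 1081 + (4/3 + 2*I*sqrt(3))/(-24 + 2*I*sqrt(3))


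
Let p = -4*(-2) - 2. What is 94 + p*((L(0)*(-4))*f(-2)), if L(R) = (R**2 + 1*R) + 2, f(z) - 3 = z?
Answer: 46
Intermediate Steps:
f(z) = 3 + z
L(R) = 2 + R + R**2 (L(R) = (R**2 + R) + 2 = (R + R**2) + 2 = 2 + R + R**2)
p = 6 (p = 8 - 2 = 6)
94 + p*((L(0)*(-4))*f(-2)) = 94 + 6*(((2 + 0 + 0**2)*(-4))*(3 - 2)) = 94 + 6*(((2 + 0 + 0)*(-4))*1) = 94 + 6*((2*(-4))*1) = 94 + 6*(-8*1) = 94 + 6*(-8) = 94 - 48 = 46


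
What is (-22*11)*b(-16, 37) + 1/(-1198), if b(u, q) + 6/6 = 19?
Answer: -5218489/1198 ≈ -4356.0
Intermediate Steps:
b(u, q) = 18 (b(u, q) = -1 + 19 = 18)
(-22*11)*b(-16, 37) + 1/(-1198) = -22*11*18 + 1/(-1198) = -242*18 - 1/1198 = -4356 - 1/1198 = -5218489/1198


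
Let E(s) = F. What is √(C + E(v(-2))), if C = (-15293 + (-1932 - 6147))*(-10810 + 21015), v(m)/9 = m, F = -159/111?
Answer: 3*I*√36280212989/37 ≈ 15444.0*I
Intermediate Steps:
F = -53/37 (F = -159*1/111 = -53/37 ≈ -1.4324)
v(m) = 9*m
E(s) = -53/37
C = -238511260 (C = (-15293 - 8079)*10205 = -23372*10205 = -238511260)
√(C + E(v(-2))) = √(-238511260 - 53/37) = √(-8824916673/37) = 3*I*√36280212989/37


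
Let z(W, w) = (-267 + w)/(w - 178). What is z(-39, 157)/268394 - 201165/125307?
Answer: -8998470440/5605274493 ≈ -1.6054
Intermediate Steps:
z(W, w) = (-267 + w)/(-178 + w)
z(-39, 157)/268394 - 201165/125307 = ((-267 + 157)/(-178 + 157))/268394 - 201165/125307 = (-110/(-21))*(1/268394) - 201165*1/125307 = -1/21*(-110)*(1/268394) - 67055/41769 = (110/21)*(1/268394) - 67055/41769 = 55/2818137 - 67055/41769 = -8998470440/5605274493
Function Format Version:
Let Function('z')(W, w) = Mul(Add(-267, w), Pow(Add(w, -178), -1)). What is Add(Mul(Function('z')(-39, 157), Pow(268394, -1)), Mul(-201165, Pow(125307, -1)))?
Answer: Rational(-8998470440, 5605274493) ≈ -1.6054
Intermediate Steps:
Function('z')(W, w) = Mul(Pow(Add(-178, w), -1), Add(-267, w)) (Function('z')(W, w) = Mul(Add(-267, w), Pow(Add(-178, w), -1)) = Mul(Pow(Add(-178, w), -1), Add(-267, w)))
Add(Mul(Function('z')(-39, 157), Pow(268394, -1)), Mul(-201165, Pow(125307, -1))) = Add(Mul(Mul(Pow(Add(-178, 157), -1), Add(-267, 157)), Pow(268394, -1)), Mul(-201165, Pow(125307, -1))) = Add(Mul(Mul(Pow(-21, -1), -110), Rational(1, 268394)), Mul(-201165, Rational(1, 125307))) = Add(Mul(Mul(Rational(-1, 21), -110), Rational(1, 268394)), Rational(-67055, 41769)) = Add(Mul(Rational(110, 21), Rational(1, 268394)), Rational(-67055, 41769)) = Add(Rational(55, 2818137), Rational(-67055, 41769)) = Rational(-8998470440, 5605274493)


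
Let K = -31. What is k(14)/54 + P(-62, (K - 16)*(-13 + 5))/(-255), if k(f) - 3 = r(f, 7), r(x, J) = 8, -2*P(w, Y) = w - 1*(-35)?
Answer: 346/2295 ≈ 0.15076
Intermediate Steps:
P(w, Y) = -35/2 - w/2 (P(w, Y) = -(w - 1*(-35))/2 = -(w + 35)/2 = -(35 + w)/2 = -35/2 - w/2)
k(f) = 11 (k(f) = 3 + 8 = 11)
k(14)/54 + P(-62, (K - 16)*(-13 + 5))/(-255) = 11/54 + (-35/2 - 1/2*(-62))/(-255) = 11*(1/54) + (-35/2 + 31)*(-1/255) = 11/54 + (27/2)*(-1/255) = 11/54 - 9/170 = 346/2295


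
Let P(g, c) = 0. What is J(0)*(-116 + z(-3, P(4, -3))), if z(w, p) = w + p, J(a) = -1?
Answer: 119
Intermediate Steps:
z(w, p) = p + w
J(0)*(-116 + z(-3, P(4, -3))) = -(-116 + (0 - 3)) = -(-116 - 3) = -1*(-119) = 119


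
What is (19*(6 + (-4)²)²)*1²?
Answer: 9196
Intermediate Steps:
(19*(6 + (-4)²)²)*1² = (19*(6 + 16)²)*1 = (19*22²)*1 = (19*484)*1 = 9196*1 = 9196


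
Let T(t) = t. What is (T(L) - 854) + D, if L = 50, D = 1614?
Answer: 810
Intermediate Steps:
(T(L) - 854) + D = (50 - 854) + 1614 = -804 + 1614 = 810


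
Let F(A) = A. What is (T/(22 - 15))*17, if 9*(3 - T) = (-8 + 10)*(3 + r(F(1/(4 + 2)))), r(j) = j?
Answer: 1054/189 ≈ 5.5767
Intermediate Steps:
T = 62/27 (T = 3 - (-8 + 10)*(3 + 1/(4 + 2))/9 = 3 - 2*(3 + 1/6)/9 = 3 - 2*(3 + ⅙)/9 = 3 - 2*19/(9*6) = 3 - ⅑*19/3 = 3 - 19/27 = 62/27 ≈ 2.2963)
(T/(22 - 15))*17 = (62/(27*(22 - 15)))*17 = ((62/27)/7)*17 = ((62/27)*(⅐))*17 = (62/189)*17 = 1054/189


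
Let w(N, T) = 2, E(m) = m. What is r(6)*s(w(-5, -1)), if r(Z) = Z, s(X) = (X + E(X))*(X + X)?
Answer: 96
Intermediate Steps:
s(X) = 4*X² (s(X) = (X + X)*(X + X) = (2*X)*(2*X) = 4*X²)
r(6)*s(w(-5, -1)) = 6*(4*2²) = 6*(4*4) = 6*16 = 96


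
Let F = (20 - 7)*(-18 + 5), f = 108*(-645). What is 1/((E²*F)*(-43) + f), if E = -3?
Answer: -1/4257 ≈ -0.00023491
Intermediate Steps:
f = -69660
F = -169 (F = 13*(-13) = -169)
1/((E²*F)*(-43) + f) = 1/(((-3)²*(-169))*(-43) - 69660) = 1/((9*(-169))*(-43) - 69660) = 1/(-1521*(-43) - 69660) = 1/(65403 - 69660) = 1/(-4257) = -1/4257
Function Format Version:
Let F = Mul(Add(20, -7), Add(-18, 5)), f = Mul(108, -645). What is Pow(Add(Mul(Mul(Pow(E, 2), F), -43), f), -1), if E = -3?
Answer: Rational(-1, 4257) ≈ -0.00023491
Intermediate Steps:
f = -69660
F = -169 (F = Mul(13, -13) = -169)
Pow(Add(Mul(Mul(Pow(E, 2), F), -43), f), -1) = Pow(Add(Mul(Mul(Pow(-3, 2), -169), -43), -69660), -1) = Pow(Add(Mul(Mul(9, -169), -43), -69660), -1) = Pow(Add(Mul(-1521, -43), -69660), -1) = Pow(Add(65403, -69660), -1) = Pow(-4257, -1) = Rational(-1, 4257)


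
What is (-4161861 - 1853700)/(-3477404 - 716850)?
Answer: 6015561/4194254 ≈ 1.4342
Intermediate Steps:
(-4161861 - 1853700)/(-3477404 - 716850) = -6015561/(-4194254) = -6015561*(-1/4194254) = 6015561/4194254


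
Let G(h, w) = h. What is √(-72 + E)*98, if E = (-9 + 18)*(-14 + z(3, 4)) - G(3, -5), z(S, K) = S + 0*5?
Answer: 98*I*√174 ≈ 1292.7*I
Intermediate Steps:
z(S, K) = S (z(S, K) = S + 0 = S)
E = -102 (E = (-9 + 18)*(-14 + 3) - 1*3 = 9*(-11) - 3 = -99 - 3 = -102)
√(-72 + E)*98 = √(-72 - 102)*98 = √(-174)*98 = (I*√174)*98 = 98*I*√174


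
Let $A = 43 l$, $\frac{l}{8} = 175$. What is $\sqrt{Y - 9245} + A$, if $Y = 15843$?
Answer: $60200 + \sqrt{6598} \approx 60281.0$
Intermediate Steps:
$l = 1400$ ($l = 8 \cdot 175 = 1400$)
$A = 60200$ ($A = 43 \cdot 1400 = 60200$)
$\sqrt{Y - 9245} + A = \sqrt{15843 - 9245} + 60200 = \sqrt{6598} + 60200 = 60200 + \sqrt{6598}$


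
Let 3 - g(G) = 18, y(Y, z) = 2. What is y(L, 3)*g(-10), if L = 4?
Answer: -30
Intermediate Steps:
g(G) = -15 (g(G) = 3 - 1*18 = 3 - 18 = -15)
y(L, 3)*g(-10) = 2*(-15) = -30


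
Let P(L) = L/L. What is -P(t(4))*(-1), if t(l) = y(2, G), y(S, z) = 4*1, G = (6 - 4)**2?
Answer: 1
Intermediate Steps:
G = 4 (G = 2**2 = 4)
y(S, z) = 4
t(l) = 4
P(L) = 1
-P(t(4))*(-1) = -1*1*(-1) = -1*(-1) = 1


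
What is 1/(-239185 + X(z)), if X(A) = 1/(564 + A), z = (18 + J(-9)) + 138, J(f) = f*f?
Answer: -801/191587184 ≈ -4.1809e-6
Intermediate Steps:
J(f) = f**2
z = 237 (z = (18 + (-9)**2) + 138 = (18 + 81) + 138 = 99 + 138 = 237)
1/(-239185 + X(z)) = 1/(-239185 + 1/(564 + 237)) = 1/(-239185 + 1/801) = 1/(-191587184/801) = -801/191587184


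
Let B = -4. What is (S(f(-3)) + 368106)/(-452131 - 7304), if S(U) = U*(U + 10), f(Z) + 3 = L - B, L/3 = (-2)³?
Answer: -73681/91887 ≈ -0.80187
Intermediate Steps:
L = -24 (L = 3*(-2)³ = 3*(-8) = -24)
f(Z) = -23 (f(Z) = -3 + (-24 - 1*(-4)) = -3 + (-24 + 4) = -3 - 20 = -23)
S(U) = U*(10 + U)
(S(f(-3)) + 368106)/(-452131 - 7304) = (-23*(10 - 23) + 368106)/(-452131 - 7304) = (-23*(-13) + 368106)/(-459435) = (299 + 368106)*(-1/459435) = 368405*(-1/459435) = -73681/91887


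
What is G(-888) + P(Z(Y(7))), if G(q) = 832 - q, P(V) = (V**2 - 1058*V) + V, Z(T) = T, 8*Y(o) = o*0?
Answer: 1720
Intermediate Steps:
Y(o) = 0 (Y(o) = (o*0)/8 = (1/8)*0 = 0)
P(V) = V**2 - 1057*V
G(-888) + P(Z(Y(7))) = (832 - 1*(-888)) + 0*(-1057 + 0) = (832 + 888) + 0*(-1057) = 1720 + 0 = 1720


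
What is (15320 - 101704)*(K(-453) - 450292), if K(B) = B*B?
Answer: 21171249872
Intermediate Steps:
K(B) = B²
(15320 - 101704)*(K(-453) - 450292) = (15320 - 101704)*((-453)² - 450292) = -86384*(205209 - 450292) = -86384*(-245083) = 21171249872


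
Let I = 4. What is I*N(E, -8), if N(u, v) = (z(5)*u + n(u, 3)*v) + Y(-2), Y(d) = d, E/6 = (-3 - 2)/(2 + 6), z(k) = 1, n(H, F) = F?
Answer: -119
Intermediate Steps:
E = -15/4 (E = 6*((-3 - 2)/(2 + 6)) = 6*(-5/8) = -15/4 ≈ -3.7500)
N(u, v) = -2 + u + 3*v (N(u, v) = (1*u + 3*v) - 2 = (u + 3*v) - 2 = -2 + u + 3*v)
I*N(E, -8) = 4*(-2 - 15/4 + 3*(-8)) = 4*(-2 - 15/4 - 24) = 4*(-119/4) = -119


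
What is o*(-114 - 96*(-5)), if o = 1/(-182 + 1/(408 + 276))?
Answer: -250344/124487 ≈ -2.0110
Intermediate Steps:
o = -684/124487 (o = 1/(-182 + 1/684) = 1/(-124487/684) = -684/124487 ≈ -0.0054945)
o*(-114 - 96*(-5)) = -684*(-114 - 96*(-5))/124487 = -684*(-114 + 480)/124487 = -684/124487*366 = -250344/124487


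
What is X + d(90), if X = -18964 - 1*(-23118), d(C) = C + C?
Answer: 4334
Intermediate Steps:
d(C) = 2*C
X = 4154 (X = -18964 + 23118 = 4154)
X + d(90) = 4154 + 2*90 = 4154 + 180 = 4334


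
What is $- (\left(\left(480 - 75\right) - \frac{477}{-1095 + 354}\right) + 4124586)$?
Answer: $- \frac{1018872936}{247} \approx -4.125 \cdot 10^{6}$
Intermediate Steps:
$- (\left(\left(480 - 75\right) - \frac{477}{-1095 + 354}\right) + 4124586) = - (\left(405 - \frac{477}{-741}\right) + 4124586) = - (\left(405 - - \frac{159}{247}\right) + 4124586) = - (\left(405 + \frac{159}{247}\right) + 4124586) = - (\frac{100194}{247} + 4124586) = \left(-1\right) \frac{1018872936}{247} = - \frac{1018872936}{247}$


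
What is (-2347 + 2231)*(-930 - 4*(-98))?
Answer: 62408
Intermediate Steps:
(-2347 + 2231)*(-930 - 4*(-98)) = -116*(-930 + 392) = -116*(-538) = 62408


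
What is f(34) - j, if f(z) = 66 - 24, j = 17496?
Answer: -17454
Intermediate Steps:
f(z) = 42
f(34) - j = 42 - 1*17496 = 42 - 17496 = -17454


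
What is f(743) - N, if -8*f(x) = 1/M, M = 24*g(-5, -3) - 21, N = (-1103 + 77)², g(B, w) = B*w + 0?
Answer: -2854857313/2712 ≈ -1.0527e+6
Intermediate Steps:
g(B, w) = B*w
N = 1052676 (N = (-1026)² = 1052676)
M = 339 (M = 24*(-5*(-3)) - 21 = 24*15 - 21 = 360 - 21 = 339)
f(x) = -1/2712 (f(x) = -⅛/339 = -⅛*1/339 = -1/2712)
f(743) - N = -1/2712 - 1*1052676 = -1/2712 - 1052676 = -2854857313/2712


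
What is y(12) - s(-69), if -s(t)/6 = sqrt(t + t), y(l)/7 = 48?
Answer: 336 + 6*I*sqrt(138) ≈ 336.0 + 70.484*I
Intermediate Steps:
y(l) = 336 (y(l) = 7*48 = 336)
s(t) = -6*sqrt(2)*sqrt(t) (s(t) = -6*sqrt(t + t) = -6*sqrt(2)*sqrt(t))
y(12) - s(-69) = 336 - (-6)*sqrt(2)*sqrt(-69) = 336 - (-6)*sqrt(2)*I*sqrt(69) = 336 - (-6)*I*sqrt(138) = 336 + 6*I*sqrt(138)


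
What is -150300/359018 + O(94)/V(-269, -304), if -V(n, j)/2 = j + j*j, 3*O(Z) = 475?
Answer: -2190450925/5221557792 ≈ -0.41950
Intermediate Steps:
O(Z) = 475/3 (O(Z) = (⅓)*475 = 475/3)
V(n, j) = -2*j - 2*j² (V(n, j) = -2*(j + j*j) = -2*(j + j²) = -2*j - 2*j²)
-150300/359018 + O(94)/V(-269, -304) = -150300/359018 + 475/(3*((-2*(-304)*(1 - 304)))) = -150300*1/359018 + 475/(3*((-2*(-304)*(-303)))) = -75150/179509 + (475/3)/(-184224) = -75150/179509 + (475/3)*(-1/184224) = -75150/179509 - 25/29088 = -2190450925/5221557792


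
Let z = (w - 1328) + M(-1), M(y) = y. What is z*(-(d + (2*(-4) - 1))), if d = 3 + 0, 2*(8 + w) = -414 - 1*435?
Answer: -10569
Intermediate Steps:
w = -865/2 (w = -8 + (-414 - 1*435)/2 = -8 + (-414 - 435)/2 = -8 + (1/2)*(-849) = -8 - 849/2 = -865/2 ≈ -432.50)
d = 3
z = -3523/2 (z = (-865/2 - 1328) - 1 = -3521/2 - 1 = -3523/2 ≈ -1761.5)
z*(-(d + (2*(-4) - 1))) = -(-3523)*(3 + (2*(-4) - 1))/2 = -(-3523)*(3 + (-8 - 1))/2 = -(-3523)*(3 - 9)/2 = -(-3523)*(-6)/2 = -3523/2*6 = -10569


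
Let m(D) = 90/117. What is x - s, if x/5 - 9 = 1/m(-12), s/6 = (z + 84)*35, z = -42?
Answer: -17537/2 ≈ -8768.5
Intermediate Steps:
m(D) = 10/13 (m(D) = 90*(1/117) = 10/13)
s = 8820 (s = 6*((-42 + 84)*35) = 6*(42*35) = 6*1470 = 8820)
x = 103/2 (x = 45 + 5/(10/13) = 45 + 5*(13/10) = 45 + 13/2 = 103/2 ≈ 51.500)
x - s = 103/2 - 1*8820 = 103/2 - 8820 = -17537/2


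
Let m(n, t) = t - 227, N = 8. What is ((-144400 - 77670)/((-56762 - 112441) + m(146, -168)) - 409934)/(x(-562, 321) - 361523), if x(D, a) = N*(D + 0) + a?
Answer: 34761882231/31010824702 ≈ 1.1210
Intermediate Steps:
m(n, t) = -227 + t
x(D, a) = a + 8*D (x(D, a) = 8*(D + 0) + a = 8*D + a = a + 8*D)
((-144400 - 77670)/((-56762 - 112441) + m(146, -168)) - 409934)/(x(-562, 321) - 361523) = ((-144400 - 77670)/((-56762 - 112441) + (-227 - 168)) - 409934)/((321 + 8*(-562)) - 361523) = (-222070/(-169203 - 395) - 409934)/((321 - 4496) - 361523) = (-222070/(-169598) - 409934)/(-4175 - 361523) = (-222070*(-1/169598) - 409934)/(-365698) = (111035/84799 - 409934)*(-1/365698) = -34761882231/84799*(-1/365698) = 34761882231/31010824702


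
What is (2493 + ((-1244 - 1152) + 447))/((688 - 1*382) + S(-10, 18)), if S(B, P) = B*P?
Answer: 272/63 ≈ 4.3175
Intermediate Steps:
(2493 + ((-1244 - 1152) + 447))/((688 - 1*382) + S(-10, 18)) = (2493 + ((-1244 - 1152) + 447))/((688 - 1*382) - 10*18) = (2493 + (-2396 + 447))/((688 - 382) - 180) = (2493 - 1949)/(306 - 180) = 544/126 = 544*(1/126) = 272/63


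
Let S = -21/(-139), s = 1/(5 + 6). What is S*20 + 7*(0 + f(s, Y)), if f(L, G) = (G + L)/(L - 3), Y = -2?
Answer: 33873/4448 ≈ 7.6153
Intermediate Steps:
s = 1/11 ≈ 0.090909
S = 21/139 (S = -21*(-1/139) = 21/139 ≈ 0.15108)
f(L, G) = (G + L)/(-3 + L)
S*20 + 7*(0 + f(s, Y)) = (21/139)*20 + 7*(0 + (-2 + 1/11)/(-3 + 1/11)) = 420/139 + 7*(0 - 21/11/(-32/11)) = 420/139 + 7*(0 - 11/32*(-21/11)) = 420/139 + 7*(0 + 21/32) = 420/139 + 7*(21/32) = 420/139 + 147/32 = 33873/4448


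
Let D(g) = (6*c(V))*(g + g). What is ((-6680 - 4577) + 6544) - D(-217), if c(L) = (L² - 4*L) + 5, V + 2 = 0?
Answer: 39555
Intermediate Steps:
V = -2 (V = -2 + 0 = -2)
c(L) = 5 + L² - 4*L
D(g) = 204*g (D(g) = (6*(5 + (-2)² - 4*(-2)))*(g + g) = (6*(5 + 4 + 8))*(2*g) = (6*17)*(2*g) = 102*(2*g) = 204*g)
((-6680 - 4577) + 6544) - D(-217) = ((-6680 - 4577) + 6544) - 204*(-217) = (-11257 + 6544) - 1*(-44268) = -4713 + 44268 = 39555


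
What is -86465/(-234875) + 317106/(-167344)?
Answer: -6001087279/3930492200 ≈ -1.5268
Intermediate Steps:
-86465/(-234875) + 317106/(-167344) = -86465*(-1/234875) + 317106*(-1/167344) = 17293/46975 - 158553/83672 = -6001087279/3930492200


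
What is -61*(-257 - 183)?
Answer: 26840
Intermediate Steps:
-61*(-257 - 183) = -61*(-440) = 26840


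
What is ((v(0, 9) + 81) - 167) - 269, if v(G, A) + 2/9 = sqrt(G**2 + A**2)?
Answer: -3116/9 ≈ -346.22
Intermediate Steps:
v(G, A) = -2/9 + sqrt(A**2 + G**2) (v(G, A) = -2/9 + sqrt(G**2 + A**2) = -2/9 + sqrt(A**2 + G**2))
((v(0, 9) + 81) - 167) - 269 = (((-2/9 + sqrt(9**2 + 0**2)) + 81) - 167) - 269 = (((-2/9 + sqrt(81 + 0)) + 81) - 167) - 269 = (((-2/9 + sqrt(81)) + 81) - 167) - 269 = (((-2/9 + 9) + 81) - 167) - 269 = ((79/9 + 81) - 167) - 269 = (808/9 - 167) - 269 = -695/9 - 269 = -3116/9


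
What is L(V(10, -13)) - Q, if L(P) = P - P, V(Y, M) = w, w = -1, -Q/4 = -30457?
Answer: -121828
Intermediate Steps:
Q = 121828 (Q = -4*(-30457) = 121828)
V(Y, M) = -1
L(P) = 0
L(V(10, -13)) - Q = 0 - 1*121828 = 0 - 121828 = -121828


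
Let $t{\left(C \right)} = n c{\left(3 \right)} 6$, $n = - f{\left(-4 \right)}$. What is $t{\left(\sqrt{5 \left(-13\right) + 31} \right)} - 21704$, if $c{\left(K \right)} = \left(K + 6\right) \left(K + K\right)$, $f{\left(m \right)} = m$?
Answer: $-20408$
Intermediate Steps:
$c{\left(K \right)} = 2 K \left(6 + K\right)$ ($c{\left(K \right)} = \left(6 + K\right) 2 K = 2 K \left(6 + K\right)$)
$n = 4$ ($n = \left(-1\right) \left(-4\right) = 4$)
$t{\left(C \right)} = 1296$ ($t{\left(C \right)} = 4 \cdot 2 \cdot 3 \left(6 + 3\right) 6 = 4 \cdot 2 \cdot 3 \cdot 9 \cdot 6 = 4 \cdot 54 \cdot 6 = 216 \cdot 6 = 1296$)
$t{\left(\sqrt{5 \left(-13\right) + 31} \right)} - 21704 = 1296 - 21704 = -20408$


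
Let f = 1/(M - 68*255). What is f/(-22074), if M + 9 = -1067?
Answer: 1/406514784 ≈ 2.4599e-9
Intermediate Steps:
M = -1076 (M = -9 - 1067 = -1076)
f = -1/18416 (f = 1/(-1076 - 68*255) = 1/(-1076 - 17340) = 1/(-18416) = -1/18416 ≈ -5.4301e-5)
f/(-22074) = -1/18416/(-22074) = -1/18416*(-1/22074) = 1/406514784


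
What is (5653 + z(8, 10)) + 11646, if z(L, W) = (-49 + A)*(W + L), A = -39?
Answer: 15715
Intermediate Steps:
z(L, W) = -88*L - 88*W (z(L, W) = (-49 - 39)*(W + L) = -88*(L + W) = -88*L - 88*W)
(5653 + z(8, 10)) + 11646 = (5653 + (-88*8 - 88*10)) + 11646 = (5653 + (-704 - 880)) + 11646 = (5653 - 1584) + 11646 = 4069 + 11646 = 15715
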